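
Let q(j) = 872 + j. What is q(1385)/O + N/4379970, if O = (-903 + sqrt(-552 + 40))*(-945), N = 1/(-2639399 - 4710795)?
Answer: 208294927255244449/78802374426188879340 + 36112*I*sqrt(2)/771045345 ≈ 0.0026433 + 6.6235e-5*I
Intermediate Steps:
N = -1/7350194 (N = 1/(-7350194) = -1/7350194 ≈ -1.3605e-7)
O = 853335 - 15120*I*sqrt(2) (O = (-903 + sqrt(-512))*(-945) = (-903 + 16*I*sqrt(2))*(-945) = 853335 - 15120*I*sqrt(2) ≈ 8.5334e+5 - 21383.0*I)
q(1385)/O + N/4379970 = (872 + 1385)/(853335 - 15120*I*sqrt(2)) - 1/7350194/4379970 = 2257/(853335 - 15120*I*sqrt(2)) - 1/7350194*1/4379970 = 2257/(853335 - 15120*I*sqrt(2)) - 1/32193629214180 = -1/32193629214180 + 2257/(853335 - 15120*I*sqrt(2))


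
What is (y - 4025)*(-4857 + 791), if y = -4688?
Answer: 35427058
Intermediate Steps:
(y - 4025)*(-4857 + 791) = (-4688 - 4025)*(-4857 + 791) = -8713*(-4066) = 35427058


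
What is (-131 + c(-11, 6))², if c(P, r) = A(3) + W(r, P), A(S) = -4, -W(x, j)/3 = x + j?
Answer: 14400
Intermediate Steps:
W(x, j) = -3*j - 3*x (W(x, j) = -3*(x + j) = -3*(j + x) = -3*j - 3*x)
c(P, r) = -4 - 3*P - 3*r (c(P, r) = -4 + (-3*P - 3*r) = -4 - 3*P - 3*r)
(-131 + c(-11, 6))² = (-131 + (-4 - 3*(-11) - 3*6))² = (-131 + (-4 + 33 - 18))² = (-131 + 11)² = (-120)² = 14400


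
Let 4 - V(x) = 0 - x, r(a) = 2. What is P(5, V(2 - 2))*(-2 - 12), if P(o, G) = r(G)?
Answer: -28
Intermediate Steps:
V(x) = 4 + x (V(x) = 4 - (0 - x) = 4 - (-1)*x = 4 + x)
P(o, G) = 2
P(5, V(2 - 2))*(-2 - 12) = 2*(-2 - 12) = 2*(-14) = -28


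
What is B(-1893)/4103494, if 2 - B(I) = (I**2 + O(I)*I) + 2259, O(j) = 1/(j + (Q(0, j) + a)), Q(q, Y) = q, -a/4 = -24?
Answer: -2147838525/2457992906 ≈ -0.87382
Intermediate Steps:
a = 96 (a = -4*(-24) = 96)
O(j) = 1/(96 + j) (O(j) = 1/(j + (0 + 96)) = 1/(j + 96) = 1/(96 + j))
B(I) = -2257 - I**2 - I/(96 + I) (B(I) = 2 - ((I**2 + I/(96 + I)) + 2259) = 2 - (2259 + I**2 + I/(96 + I)) = 2 + (-2259 - I**2 - I/(96 + I)) = -2257 - I**2 - I/(96 + I))
B(-1893)/4103494 = ((-1*(-1893) + (-2257 - 1*(-1893)**2)*(96 - 1893))/(96 - 1893))/4103494 = ((1893 + (-2257 - 1*3583449)*(-1797))/(-1797))*(1/4103494) = -(1893 + (-2257 - 3583449)*(-1797))/1797*(1/4103494) = -(1893 - 3585706*(-1797))/1797*(1/4103494) = -(1893 + 6443513682)/1797*(1/4103494) = -1/1797*6443515575*(1/4103494) = -2147838525/599*1/4103494 = -2147838525/2457992906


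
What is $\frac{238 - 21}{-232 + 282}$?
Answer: $\frac{217}{50} \approx 4.34$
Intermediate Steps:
$\frac{238 - 21}{-232 + 282} = \frac{217}{50}$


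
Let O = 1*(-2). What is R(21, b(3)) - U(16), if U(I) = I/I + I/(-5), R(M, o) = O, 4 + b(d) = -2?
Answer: ⅕ ≈ 0.20000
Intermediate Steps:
b(d) = -6 (b(d) = -4 - 2 = -6)
O = -2
R(M, o) = -2
U(I) = 1 - I/5 (U(I) = 1 + I*(-⅕) = 1 - I/5)
R(21, b(3)) - U(16) = -2 - (1 - ⅕*16) = -2 - (1 - 16/5) = -2 - 1*(-11/5) = -2 + 11/5 = ⅕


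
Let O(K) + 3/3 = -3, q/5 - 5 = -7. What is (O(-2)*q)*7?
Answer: 280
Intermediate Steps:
q = -10 (q = 25 + 5*(-7) = 25 - 35 = -10)
O(K) = -4 (O(K) = -1 - 3 = -4)
(O(-2)*q)*7 = -4*(-10)*7 = 40*7 = 280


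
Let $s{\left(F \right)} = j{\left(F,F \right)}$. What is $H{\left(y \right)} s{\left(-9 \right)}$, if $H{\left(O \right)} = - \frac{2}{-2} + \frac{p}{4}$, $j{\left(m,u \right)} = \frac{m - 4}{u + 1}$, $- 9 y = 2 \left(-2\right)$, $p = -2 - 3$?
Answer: $- \frac{13}{32} \approx -0.40625$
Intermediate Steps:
$p = -5$ ($p = -2 - 3 = -5$)
$y = \frac{4}{9}$ ($y = - \frac{2 \left(-2\right)}{9} = \left(- \frac{1}{9}\right) \left(-4\right) = \frac{4}{9} \approx 0.44444$)
$j{\left(m,u \right)} = \frac{-4 + m}{1 + u}$
$H{\left(O \right)} = - \frac{1}{4}$ ($H{\left(O \right)} = - \frac{2}{-2} - \frac{5}{4} = \left(-2\right) \left(- \frac{1}{2}\right) - \frac{5}{4} = 1 - \frac{5}{4} = - \frac{1}{4}$)
$s{\left(F \right)} = \frac{-4 + F}{1 + F}$
$H{\left(y \right)} s{\left(-9 \right)} = - \frac{\frac{1}{1 - 9} \left(-4 - 9\right)}{4} = - \frac{\frac{1}{-8} \left(-13\right)}{4} = - \frac{\left(- \frac{1}{8}\right) \left(-13\right)}{4} = \left(- \frac{1}{4}\right) \frac{13}{8} = - \frac{13}{32}$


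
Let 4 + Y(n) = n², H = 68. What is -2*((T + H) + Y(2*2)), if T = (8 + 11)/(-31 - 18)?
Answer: -7802/49 ≈ -159.22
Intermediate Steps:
T = -19/49 (T = 19/(-49) = 19*(-1/49) = -19/49 ≈ -0.38775)
Y(n) = -4 + n²
-2*((T + H) + Y(2*2)) = -2*((-19/49 + 68) + (-4 + (2*2)²)) = -2*(3313/49 + (-4 + 4²)) = -2*(3313/49 + (-4 + 16)) = -2*(3313/49 + 12) = -2*3901/49 = -7802/49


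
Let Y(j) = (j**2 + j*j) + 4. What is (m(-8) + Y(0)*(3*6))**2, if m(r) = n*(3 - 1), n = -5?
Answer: 3844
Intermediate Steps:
m(r) = -10 (m(r) = -5*(3 - 1) = -5*2 = -10)
Y(j) = 4 + 2*j**2 (Y(j) = (j**2 + j**2) + 4 = 2*j**2 + 4 = 4 + 2*j**2)
(m(-8) + Y(0)*(3*6))**2 = (-10 + (4 + 2*0**2)*(3*6))**2 = (-10 + (4 + 2*0)*18)**2 = (-10 + (4 + 0)*18)**2 = (-10 + 4*18)**2 = (-10 + 72)**2 = 62**2 = 3844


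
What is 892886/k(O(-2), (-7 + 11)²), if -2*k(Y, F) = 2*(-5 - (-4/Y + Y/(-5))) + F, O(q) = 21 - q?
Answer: -51340945/447 ≈ -1.1486e+5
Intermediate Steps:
k(Y, F) = 5 - 4/Y - F/2 - Y/5 (k(Y, F) = -(2*(-5 - (-4/Y + Y/(-5))) + F)/2 = -(2*(-5 - (-4/Y + Y*(-⅕))) + F)/2 = -(2*(-5 - (-4/Y - Y/5)) + F)/2 = -(2*(-5 + (4/Y + Y/5)) + F)/2 = -(2*(-5 + 4/Y + Y/5) + F)/2 = -((-10 + 8/Y + 2*Y/5) + F)/2 = -(-10 + F + 8/Y + 2*Y/5)/2 = 5 - 4/Y - F/2 - Y/5)
892886/k(O(-2), (-7 + 11)²) = 892886/(5 - 4/(21 - 1*(-2)) - (-7 + 11)²/2 - (21 - 1*(-2))/5) = 892886/(5 - 4/(21 + 2) - ½*4² - (21 + 2)/5) = 892886/(5 - 4/23 - ½*16 - ⅕*23) = 892886/(5 - 4*1/23 - 8 - 23/5) = 892886/(5 - 4/23 - 8 - 23/5) = 892886/(-894/115) = 892886*(-115/894) = -51340945/447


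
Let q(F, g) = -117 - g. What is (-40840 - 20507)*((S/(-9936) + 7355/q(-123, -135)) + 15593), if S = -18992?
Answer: -406451992375/414 ≈ -9.8177e+8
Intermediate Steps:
(-40840 - 20507)*((S/(-9936) + 7355/q(-123, -135)) + 15593) = (-40840 - 20507)*((-18992/(-9936) + 7355/(-117 - 1*(-135))) + 15593) = -61347*((-18992*(-1/9936) + 7355/(-117 + 135)) + 15593) = -61347*((1187/621 + 7355/18) + 15593) = -61347*(509869/1242 + 15593) = -61347*19876375/1242 = -406451992375/414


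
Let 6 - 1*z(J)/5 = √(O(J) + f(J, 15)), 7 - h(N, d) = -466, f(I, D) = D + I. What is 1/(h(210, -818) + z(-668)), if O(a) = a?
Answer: 503/286034 + 5*I*√1321/286034 ≈ 0.0017585 + 0.00063534*I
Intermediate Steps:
h(N, d) = 473 (h(N, d) = 7 - 1*(-466) = 7 + 466 = 473)
z(J) = 30 - 5*√(15 + 2*J) (z(J) = 30 - 5*√(J + (15 + J)) = 30 - 5*√(15 + 2*J))
1/(h(210, -818) + z(-668)) = 1/(473 + (30 - 5*√(15 + 2*(-668)))) = 1/(473 + (30 - 5*√(15 - 1336))) = 1/(473 + (30 - 5*I*√1321)) = 1/(503 - 5*I*√1321)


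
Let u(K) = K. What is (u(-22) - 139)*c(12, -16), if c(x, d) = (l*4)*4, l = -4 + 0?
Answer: 10304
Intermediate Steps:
l = -4
c(x, d) = -64 (c(x, d) = -4*4*4 = -16*4 = -64)
(u(-22) - 139)*c(12, -16) = (-22 - 139)*(-64) = -161*(-64) = 10304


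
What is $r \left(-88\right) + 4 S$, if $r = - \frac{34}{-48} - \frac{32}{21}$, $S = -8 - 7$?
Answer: $\frac{247}{21} \approx 11.762$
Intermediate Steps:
$S = -15$ ($S = -8 - 7 = -15$)
$r = - \frac{137}{168}$ ($r = \left(-34\right) \left(- \frac{1}{48}\right) - \frac{32}{21} = \frac{17}{24} - \frac{32}{21} = - \frac{137}{168} \approx -0.81548$)
$r \left(-88\right) + 4 S = \left(- \frac{137}{168}\right) \left(-88\right) + 4 \left(-15\right) = \frac{1507}{21} - 60 = \frac{247}{21}$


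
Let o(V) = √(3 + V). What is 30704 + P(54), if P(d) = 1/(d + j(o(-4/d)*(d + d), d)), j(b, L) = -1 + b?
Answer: 961618523/31319 + 12*√237/31319 ≈ 30704.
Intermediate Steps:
P(d) = 1/(-1 + d + 2*d*√(3 - 4/d)) (P(d) = 1/(d + (-1 + √(3 - 4/d)*(d + d))) = 1/(d + (-1 + √(3 - 4/d)*(2*d))) = 1/(d + (-1 + 2*d*√(3 - 4/d))) = 1/(-1 + d + 2*d*√(3 - 4/d)))
30704 + P(54) = 30704 + 1/(-1 + 54 + 2*54*√(3 - 4/54)) = 30704 + 1/(-1 + 54 + 2*54*√(3 - 4*1/54)) = 30704 + 1/(-1 + 54 + 2*54*√(3 - 2/27)) = 30704 + 1/(-1 + 54 + 2*54*√(79/27)) = 30704 + 1/(-1 + 54 + 2*54*(√237/9)) = 30704 + 1/(-1 + 54 + 12*√237) = 30704 + 1/(53 + 12*√237)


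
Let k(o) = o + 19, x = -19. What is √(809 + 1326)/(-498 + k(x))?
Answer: -√2135/498 ≈ -0.092783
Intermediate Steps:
k(o) = 19 + o
√(809 + 1326)/(-498 + k(x)) = √(809 + 1326)/(-498 + (19 - 19)) = √2135/(-498 + 0) = √2135/(-498) = -√2135/498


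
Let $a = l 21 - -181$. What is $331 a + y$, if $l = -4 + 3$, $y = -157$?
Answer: $52803$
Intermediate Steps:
$l = -1$
$a = 160$ ($a = \left(-1\right) 21 - -181 = -21 + 181 = 160$)
$331 a + y = 331 \cdot 160 - 157 = 52960 - 157 = 52803$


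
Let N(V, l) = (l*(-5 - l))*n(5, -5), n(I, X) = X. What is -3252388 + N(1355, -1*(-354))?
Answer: -2616958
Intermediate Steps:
N(V, l) = -5*l*(-5 - l) (N(V, l) = (l*(-5 - l))*(-5) = -5*l*(-5 - l))
-3252388 + N(1355, -1*(-354)) = -3252388 + 5*(-1*(-354))*(5 - 1*(-354)) = -3252388 + 5*354*(5 + 354) = -3252388 + 5*354*359 = -3252388 + 635430 = -2616958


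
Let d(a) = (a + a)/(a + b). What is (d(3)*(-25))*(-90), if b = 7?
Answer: 1350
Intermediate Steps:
d(a) = 2*a/(7 + a) (d(a) = (a + a)/(a + 7) = (2*a)/(7 + a) = 2*a/(7 + a))
(d(3)*(-25))*(-90) = ((2*3/(7 + 3))*(-25))*(-90) = ((2*3/10)*(-25))*(-90) = ((2*3*(⅒))*(-25))*(-90) = ((⅗)*(-25))*(-90) = -15*(-90) = 1350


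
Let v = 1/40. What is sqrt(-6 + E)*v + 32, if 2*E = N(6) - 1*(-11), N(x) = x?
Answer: 32 + sqrt(10)/80 ≈ 32.040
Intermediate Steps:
E = 17/2 (E = (6 - 1*(-11))/2 = (6 + 11)/2 = (1/2)*17 = 17/2 ≈ 8.5000)
v = 1/40 ≈ 0.025000
sqrt(-6 + E)*v + 32 = sqrt(-6 + 17/2)*(1/40) + 32 = sqrt(5/2)*(1/40) + 32 = (sqrt(10)/2)*(1/40) + 32 = sqrt(10)/80 + 32 = 32 + sqrt(10)/80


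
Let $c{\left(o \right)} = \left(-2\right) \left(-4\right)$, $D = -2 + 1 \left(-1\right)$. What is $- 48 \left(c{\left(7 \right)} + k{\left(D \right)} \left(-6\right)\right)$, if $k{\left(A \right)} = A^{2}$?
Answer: $2208$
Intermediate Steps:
$D = -3$ ($D = -2 - 1 = -3$)
$c{\left(o \right)} = 8$
$- 48 \left(c{\left(7 \right)} + k{\left(D \right)} \left(-6\right)\right) = - 48 \left(8 + \left(-3\right)^{2} \left(-6\right)\right) = - 48 \left(8 + 9 \left(-6\right)\right) = - 48 \left(8 - 54\right) = \left(-48\right) \left(-46\right) = 2208$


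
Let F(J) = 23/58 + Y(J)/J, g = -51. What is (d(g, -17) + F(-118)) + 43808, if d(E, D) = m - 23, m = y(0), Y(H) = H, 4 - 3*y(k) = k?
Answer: 7619065/174 ≈ 43788.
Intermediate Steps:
y(k) = 4/3 - k/3
m = 4/3 (m = 4/3 - ⅓*0 = 4/3 + 0 = 4/3 ≈ 1.3333)
d(E, D) = -65/3 (d(E, D) = 4/3 - 23 = -65/3)
F(J) = 81/58 (F(J) = 23/58 + J/J = 23*(1/58) + 1 = 23/58 + 1 = 81/58)
(d(g, -17) + F(-118)) + 43808 = (-65/3 + 81/58) + 43808 = -3527/174 + 43808 = 7619065/174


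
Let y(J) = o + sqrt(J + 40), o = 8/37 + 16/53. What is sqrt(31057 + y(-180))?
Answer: sqrt(119432338073 + 7691042*I*sqrt(35))/1961 ≈ 176.23 + 0.03357*I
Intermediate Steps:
o = 1016/1961 (o = 8*(1/37) + 16*(1/53) = 8/37 + 16/53 = 1016/1961 ≈ 0.51810)
y(J) = 1016/1961 + sqrt(40 + J) (y(J) = 1016/1961 + sqrt(J + 40) = 1016/1961 + sqrt(40 + J))
sqrt(31057 + y(-180)) = sqrt(31057 + (1016/1961 + sqrt(40 - 180))) = sqrt(31057 + (1016/1961 + sqrt(-140))) = sqrt(31057 + (1016/1961 + 2*I*sqrt(35))) = sqrt(60903793/1961 + 2*I*sqrt(35))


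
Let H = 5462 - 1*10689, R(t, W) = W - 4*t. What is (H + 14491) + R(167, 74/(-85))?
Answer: 730586/85 ≈ 8595.1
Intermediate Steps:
H = -5227 (H = 5462 - 10689 = -5227)
(H + 14491) + R(167, 74/(-85)) = (-5227 + 14491) + (74/(-85) - 4*167) = 9264 + (74*(-1/85) - 668) = 9264 + (-74/85 - 668) = 9264 - 56854/85 = 730586/85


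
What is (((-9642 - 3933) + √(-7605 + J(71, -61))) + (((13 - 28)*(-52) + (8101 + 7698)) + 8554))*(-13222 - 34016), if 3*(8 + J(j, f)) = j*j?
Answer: -545976804 - 15746*I*√53394 ≈ -5.4598e+8 - 3.6385e+6*I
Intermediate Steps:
J(j, f) = -8 + j²/3 (J(j, f) = -8 + (j*j)/3 = -8 + j²/3)
(((-9642 - 3933) + √(-7605 + J(71, -61))) + (((13 - 28)*(-52) + (8101 + 7698)) + 8554))*(-13222 - 34016) = (((-9642 - 3933) + √(-7605 + (-8 + (⅓)*71²))) + (((13 - 28)*(-52) + (8101 + 7698)) + 8554))*(-13222 - 34016) = ((-13575 + √(-7605 + (-8 + (⅓)*5041))) + ((-15*(-52) + 15799) + 8554))*(-47238) = ((-13575 + √(-7605 + (-8 + 5041/3))) + ((780 + 15799) + 8554))*(-47238) = ((-13575 + √(-7605 + 5017/3)) + (16579 + 8554))*(-47238) = ((-13575 + √(-17798/3)) + 25133)*(-47238) = ((-13575 + I*√53394/3) + 25133)*(-47238) = (11558 + I*√53394/3)*(-47238) = -545976804 - 15746*I*√53394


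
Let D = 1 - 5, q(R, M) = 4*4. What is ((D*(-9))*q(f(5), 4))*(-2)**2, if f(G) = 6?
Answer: 2304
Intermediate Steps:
q(R, M) = 16
D = -4
((D*(-9))*q(f(5), 4))*(-2)**2 = (-4*(-9)*16)*(-2)**2 = (36*16)*4 = 576*4 = 2304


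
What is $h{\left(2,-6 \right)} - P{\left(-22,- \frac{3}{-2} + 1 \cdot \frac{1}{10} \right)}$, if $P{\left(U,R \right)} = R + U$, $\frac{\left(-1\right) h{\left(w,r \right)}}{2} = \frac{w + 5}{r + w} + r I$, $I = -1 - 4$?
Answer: $- \frac{361}{10} \approx -36.1$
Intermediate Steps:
$I = -5$
$h{\left(w,r \right)} = 10 r - \frac{2 \left(5 + w\right)}{r + w}$ ($h{\left(w,r \right)} = - 2 \left(\frac{w + 5}{r + w} + r \left(-5\right)\right) = - 2 \left(\frac{5 + w}{r + w} - 5 r\right) = - 2 \left(- 5 r + \frac{5 + w}{r + w}\right) = 10 r - \frac{2 \left(5 + w\right)}{r + w}$)
$h{\left(2,-6 \right)} - P{\left(-22,- \frac{3}{-2} + 1 \cdot \frac{1}{10} \right)} = \frac{2 \left(-5 - 2 + 5 \left(-6\right)^{2} + 5 \left(-6\right) 2\right)}{-6 + 2} - \left(\left(- \frac{3}{-2} + 1 \cdot \frac{1}{10}\right) - 22\right) = \frac{2 \left(-5 - 2 + 5 \cdot 36 - 60\right)}{-4} - \left(\left(\left(-3\right) \left(- \frac{1}{2}\right) + 1 \cdot \frac{1}{10}\right) - 22\right) = 2 \left(- \frac{1}{4}\right) \left(-5 - 2 + 180 - 60\right) - \left(\left(\frac{3}{2} + \frac{1}{10}\right) - 22\right) = 2 \left(- \frac{1}{4}\right) 113 - \left(\frac{8}{5} - 22\right) = - \frac{113}{2} - - \frac{102}{5} = - \frac{113}{2} + \frac{102}{5} = - \frac{361}{10}$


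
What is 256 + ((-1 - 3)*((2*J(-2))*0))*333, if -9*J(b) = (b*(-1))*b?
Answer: 256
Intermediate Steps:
J(b) = b²/9 (J(b) = -b*(-1)*b/9 = -(-b)*b/9 = -(-1)*b²/9 = b²/9)
256 + ((-1 - 3)*((2*J(-2))*0))*333 = 256 + ((-1 - 3)*((2*((⅑)*(-2)²))*0))*333 = 256 - 4*2*((⅑)*4)*0*333 = 256 - 4*2*(4/9)*0*333 = 256 - 32*0/9*333 = 256 - 4*0*333 = 256 + 0*333 = 256 + 0 = 256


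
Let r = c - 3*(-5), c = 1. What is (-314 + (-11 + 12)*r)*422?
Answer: -125756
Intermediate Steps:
r = 16 (r = 1 - 3*(-5) = 1 + 15 = 16)
(-314 + (-11 + 12)*r)*422 = (-314 + (-11 + 12)*16)*422 = (-314 + 1*16)*422 = (-314 + 16)*422 = -298*422 = -125756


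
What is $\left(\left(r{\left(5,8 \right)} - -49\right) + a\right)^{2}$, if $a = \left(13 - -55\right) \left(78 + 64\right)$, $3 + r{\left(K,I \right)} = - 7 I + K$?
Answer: $93141801$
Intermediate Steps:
$r{\left(K,I \right)} = -3 + K - 7 I$ ($r{\left(K,I \right)} = -3 - \left(- K + 7 I\right) = -3 + K - 7 I$)
$a = 9656$ ($a = \left(13 + 55\right) 142 = 68 \cdot 142 = 9656$)
$\left(\left(r{\left(5,8 \right)} - -49\right) + a\right)^{2} = \left(\left(\left(-3 + 5 - 56\right) - -49\right) + 9656\right)^{2} = \left(\left(\left(-3 + 5 - 56\right) + 49\right) + 9656\right)^{2} = \left(\left(-54 + 49\right) + 9656\right)^{2} = \left(-5 + 9656\right)^{2} = 9651^{2} = 93141801$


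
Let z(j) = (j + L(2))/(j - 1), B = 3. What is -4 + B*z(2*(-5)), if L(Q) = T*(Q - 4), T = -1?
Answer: -20/11 ≈ -1.8182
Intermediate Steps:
L(Q) = 4 - Q (L(Q) = -(Q - 4) = -(-4 + Q) = 4 - Q)
z(j) = (2 + j)/(-1 + j) (z(j) = (j + (4 - 1*2))/(j - 1) = (j + (4 - 2))/(-1 + j) = (j + 2)/(-1 + j) = (2 + j)/(-1 + j))
-4 + B*z(2*(-5)) = -4 + 3*((2 + 2*(-5))/(-1 + 2*(-5))) = -4 + 3*((2 - 10)/(-1 - 10)) = -4 + 3*(-8/(-11)) = -4 + 3*(-1/11*(-8)) = -4 + 3*(8/11) = -4 + 24/11 = -20/11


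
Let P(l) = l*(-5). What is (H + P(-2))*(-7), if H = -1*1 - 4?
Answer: -35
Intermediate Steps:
P(l) = -5*l
H = -5 (H = -1 - 4 = -5)
(H + P(-2))*(-7) = (-5 - 5*(-2))*(-7) = (-5 + 10)*(-7) = 5*(-7) = -35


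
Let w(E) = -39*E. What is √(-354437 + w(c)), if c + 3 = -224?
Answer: 4*I*√21599 ≈ 587.86*I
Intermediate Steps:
c = -227 (c = -3 - 224 = -227)
√(-354437 + w(c)) = √(-354437 - 39*(-227)) = √(-354437 + 8853) = √(-345584) = 4*I*√21599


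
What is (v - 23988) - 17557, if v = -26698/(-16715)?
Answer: -694397977/16715 ≈ -41543.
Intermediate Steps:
v = 26698/16715 (v = -26698*(-1/16715) = 26698/16715 ≈ 1.5972)
(v - 23988) - 17557 = (26698/16715 - 23988) - 17557 = -400932722/16715 - 17557 = -694397977/16715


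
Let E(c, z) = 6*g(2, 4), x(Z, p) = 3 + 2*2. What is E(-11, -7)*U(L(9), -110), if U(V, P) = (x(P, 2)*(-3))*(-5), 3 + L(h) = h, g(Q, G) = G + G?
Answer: 5040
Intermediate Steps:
g(Q, G) = 2*G
L(h) = -3 + h
x(Z, p) = 7 (x(Z, p) = 3 + 4 = 7)
U(V, P) = 105 (U(V, P) = (7*(-3))*(-5) = -21*(-5) = 105)
E(c, z) = 48 (E(c, z) = 6*(2*4) = 6*8 = 48)
E(-11, -7)*U(L(9), -110) = 48*105 = 5040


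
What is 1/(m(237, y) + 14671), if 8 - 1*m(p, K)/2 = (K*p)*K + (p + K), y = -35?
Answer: -1/566367 ≈ -1.7656e-6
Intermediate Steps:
m(p, K) = 16 - 2*K - 2*p - 2*p*K**2 (m(p, K) = 16 - 2*((K*p)*K + (p + K)) = 16 - 2*(p*K**2 + (K + p)) = 16 - 2*(K + p + p*K**2) = 16 + (-2*K - 2*p - 2*p*K**2) = 16 - 2*K - 2*p - 2*p*K**2)
1/(m(237, y) + 14671) = 1/((16 - 2*(-35) - 2*237 - 2*237*(-35)**2) + 14671) = 1/((16 + 70 - 474 - 2*237*1225) + 14671) = 1/((16 + 70 - 474 - 580650) + 14671) = 1/(-581038 + 14671) = 1/(-566367) = -1/566367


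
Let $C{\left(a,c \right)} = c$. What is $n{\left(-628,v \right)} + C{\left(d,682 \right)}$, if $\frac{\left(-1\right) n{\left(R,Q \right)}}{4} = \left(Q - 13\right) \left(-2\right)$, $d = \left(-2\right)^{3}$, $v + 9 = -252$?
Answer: $-1510$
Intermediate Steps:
$v = -261$ ($v = -9 - 252 = -261$)
$d = -8$
$n{\left(R,Q \right)} = -104 + 8 Q$ ($n{\left(R,Q \right)} = - 4 \left(Q - 13\right) \left(-2\right) = - 4 \left(-13 + Q\right) \left(-2\right) = - 4 \left(26 - 2 Q\right) = -104 + 8 Q$)
$n{\left(-628,v \right)} + C{\left(d,682 \right)} = \left(-104 + 8 \left(-261\right)\right) + 682 = \left(-104 - 2088\right) + 682 = -2192 + 682 = -1510$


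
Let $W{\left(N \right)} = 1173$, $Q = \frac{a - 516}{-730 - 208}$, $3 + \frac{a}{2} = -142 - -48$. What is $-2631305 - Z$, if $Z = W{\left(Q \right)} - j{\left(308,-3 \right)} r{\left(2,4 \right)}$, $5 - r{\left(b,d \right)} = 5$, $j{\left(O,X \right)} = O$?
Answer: $-2632478$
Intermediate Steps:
$a = -194$ ($a = -6 + 2 \left(-142 - -48\right) = -6 + 2 \left(-142 + 48\right) = -6 + 2 \left(-94\right) = -6 - 188 = -194$)
$r{\left(b,d \right)} = 0$ ($r{\left(b,d \right)} = 5 - 5 = 0$)
$Q = \frac{355}{469}$ ($Q = \frac{-194 - 516}{-730 - 208} = - \frac{710}{-938} = \left(-710\right) \left(- \frac{1}{938}\right) = \frac{355}{469} \approx 0.75693$)
$Z = 1173$ ($Z = 1173 - 308 \cdot 0 = 1173 - 0 = 1173 + 0 = 1173$)
$-2631305 - Z = -2631305 - 1173 = -2632478$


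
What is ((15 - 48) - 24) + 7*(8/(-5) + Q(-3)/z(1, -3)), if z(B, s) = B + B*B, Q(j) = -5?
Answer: -857/10 ≈ -85.700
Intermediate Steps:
z(B, s) = B + B²
((15 - 48) - 24) + 7*(8/(-5) + Q(-3)/z(1, -3)) = ((15 - 48) - 24) + 7*(8/(-5) - 5/(1 + 1)) = (-33 - 24) + 7*(8*(-⅕) - 5/(1*2)) = -57 + 7*(-8/5 - 5/2) = -57 + 7*(-41/10) = -57 - 287/10 = -857/10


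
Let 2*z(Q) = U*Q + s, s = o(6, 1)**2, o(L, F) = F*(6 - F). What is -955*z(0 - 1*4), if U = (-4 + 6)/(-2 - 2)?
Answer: -25785/2 ≈ -12893.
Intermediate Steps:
U = -1/2 (U = 2/(-4) = 2*(-1/4) = -1/2 ≈ -0.50000)
s = 25 (s = (1*(6 - 1*1))**2 = (1*(6 - 1))**2 = (1*5)**2 = 5**2 = 25)
z(Q) = 25/2 - Q/4 (z(Q) = (-Q/2 + 25)/2 = (25 - Q/2)/2 = 25/2 - Q/4)
-955*z(0 - 1*4) = -955*(25/2 - (0 - 1*4)/4) = -955*(25/2 - (0 - 4)/4) = -955*(25/2 - 1/4*(-4)) = -955*(25/2 + 1) = -955*27/2 = -25785/2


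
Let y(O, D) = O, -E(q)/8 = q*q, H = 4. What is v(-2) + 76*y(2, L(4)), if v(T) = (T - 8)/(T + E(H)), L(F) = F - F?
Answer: 1977/13 ≈ 152.08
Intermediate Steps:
L(F) = 0
E(q) = -8*q² (E(q) = -8*q*q = -8*q²)
v(T) = (-8 + T)/(-128 + T) (v(T) = (T - 8)/(T - 8*4²) = (-8 + T)/(T - 8*16) = (-8 + T)/(T - 128) = (-8 + T)/(-128 + T))
v(-2) + 76*y(2, L(4)) = (-8 - 2)/(-128 - 2) + 76*2 = -10/(-130) + 152 = -1/130*(-10) + 152 = 1/13 + 152 = 1977/13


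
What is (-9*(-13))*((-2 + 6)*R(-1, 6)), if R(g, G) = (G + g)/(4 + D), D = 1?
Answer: 468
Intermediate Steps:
R(g, G) = G/5 + g/5 (R(g, G) = (G + g)/(4 + 1) = (G + g)/5 = (G + g)*(1/5) = G/5 + g/5)
(-9*(-13))*((-2 + 6)*R(-1, 6)) = (-9*(-13))*((-2 + 6)*((1/5)*6 + (1/5)*(-1))) = 117*(4*(6/5 - 1/5)) = 117*(4*1) = 117*4 = 468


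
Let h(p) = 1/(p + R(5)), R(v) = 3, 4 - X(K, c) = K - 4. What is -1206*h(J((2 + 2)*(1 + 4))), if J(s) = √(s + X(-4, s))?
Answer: 3618/23 - 4824*√2/23 ≈ -139.31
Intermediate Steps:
X(K, c) = 8 - K (X(K, c) = 4 - (K - 4) = 4 - (-4 + K) = 4 + (4 - K) = 8 - K)
J(s) = √(12 + s) (J(s) = √(s + (8 - 1*(-4))) = √(s + (8 + 4)) = √(s + 12) = √(12 + s))
h(p) = 1/(3 + p) (h(p) = 1/(p + 3) = 1/(3 + p))
-1206*h(J((2 + 2)*(1 + 4))) = -1206/(3 + √(12 + (2 + 2)*(1 + 4))) = -1206/(3 + √(12 + 4*5)) = -1206/(3 + √(12 + 20)) = -1206/(3 + √32) = -1206/(3 + 4*√2)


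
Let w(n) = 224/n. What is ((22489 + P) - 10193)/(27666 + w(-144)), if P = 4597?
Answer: 152037/248980 ≈ 0.61064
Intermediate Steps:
((22489 + P) - 10193)/(27666 + w(-144)) = ((22489 + 4597) - 10193)/(27666 + 224/(-144)) = (27086 - 10193)/(27666 + 224*(-1/144)) = 16893/(27666 - 14/9) = 16893/(248980/9) = 16893*(9/248980) = 152037/248980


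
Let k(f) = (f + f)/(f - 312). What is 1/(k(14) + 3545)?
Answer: 149/528191 ≈ 0.00028209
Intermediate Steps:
k(f) = 2*f/(-312 + f) (k(f) = (2*f)/(-312 + f) = 2*f/(-312 + f))
1/(k(14) + 3545) = 1/(2*14/(-312 + 14) + 3545) = 1/(2*14/(-298) + 3545) = 1/(2*14*(-1/298) + 3545) = 1/(-14/149 + 3545) = 1/(528191/149) = 149/528191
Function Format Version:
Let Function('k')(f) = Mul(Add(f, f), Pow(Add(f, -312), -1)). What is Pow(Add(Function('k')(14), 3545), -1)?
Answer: Rational(149, 528191) ≈ 0.00028209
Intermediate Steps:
Function('k')(f) = Mul(2, f, Pow(Add(-312, f), -1)) (Function('k')(f) = Mul(Mul(2, f), Pow(Add(-312, f), -1)) = Mul(2, f, Pow(Add(-312, f), -1)))
Pow(Add(Function('k')(14), 3545), -1) = Pow(Add(Mul(2, 14, Pow(Add(-312, 14), -1)), 3545), -1) = Pow(Add(Mul(2, 14, Pow(-298, -1)), 3545), -1) = Pow(Add(Mul(2, 14, Rational(-1, 298)), 3545), -1) = Pow(Add(Rational(-14, 149), 3545), -1) = Pow(Rational(528191, 149), -1) = Rational(149, 528191)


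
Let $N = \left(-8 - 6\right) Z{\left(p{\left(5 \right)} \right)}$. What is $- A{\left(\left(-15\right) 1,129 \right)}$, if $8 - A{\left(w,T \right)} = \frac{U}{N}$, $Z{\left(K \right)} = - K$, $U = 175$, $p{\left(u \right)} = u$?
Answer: $- \frac{11}{2} \approx -5.5$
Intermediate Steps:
$N = 70$ ($N = \left(-8 - 6\right) \left(\left(-1\right) 5\right) = \left(-14\right) \left(-5\right) = 70$)
$A{\left(w,T \right)} = \frac{11}{2}$ ($A{\left(w,T \right)} = 8 - \frac{175}{70} = 8 - 175 \cdot \frac{1}{70} = 8 - \frac{5}{2} = \frac{11}{2}$)
$- A{\left(\left(-15\right) 1,129 \right)} = \left(-1\right) \frac{11}{2} = - \frac{11}{2}$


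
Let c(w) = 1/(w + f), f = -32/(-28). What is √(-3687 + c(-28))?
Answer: I*√32578661/94 ≈ 60.721*I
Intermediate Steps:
f = 8/7 (f = -32*(-1/28) = 8/7 ≈ 1.1429)
c(w) = 1/(8/7 + w) (c(w) = 1/(w + 8/7) = 1/(8/7 + w))
√(-3687 + c(-28)) = √(-3687 + 7/(8 + 7*(-28))) = √(-3687 + 7/(8 - 196)) = √(-3687 + 7/(-188)) = √(-3687 + 7*(-1/188)) = √(-3687 - 7/188) = √(-693163/188) = I*√32578661/94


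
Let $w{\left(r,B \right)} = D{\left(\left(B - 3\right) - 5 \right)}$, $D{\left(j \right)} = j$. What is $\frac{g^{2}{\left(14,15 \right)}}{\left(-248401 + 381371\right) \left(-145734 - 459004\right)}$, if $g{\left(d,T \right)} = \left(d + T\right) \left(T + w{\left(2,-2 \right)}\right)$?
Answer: $- \frac{4205}{16082402372} \approx -2.6147 \cdot 10^{-7}$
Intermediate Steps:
$w{\left(r,B \right)} = -8 + B$ ($w{\left(r,B \right)} = \left(B - 3\right) - 5 = \left(-3 + B\right) - 5 = -8 + B$)
$g{\left(d,T \right)} = \left(-10 + T\right) \left(T + d\right)$ ($g{\left(d,T \right)} = \left(d + T\right) \left(T - 10\right) = \left(T + d\right) \left(T - 10\right) = \left(T + d\right) \left(-10 + T\right) = \left(-10 + T\right) \left(T + d\right)$)
$\frac{g^{2}{\left(14,15 \right)}}{\left(-248401 + 381371\right) \left(-145734 - 459004\right)} = \frac{\left(15^{2} - 150 - 140 + 15 \cdot 14\right)^{2}}{\left(-248401 + 381371\right) \left(-145734 - 459004\right)} = \frac{\left(225 - 150 - 140 + 210\right)^{2}}{132970 \left(-604738\right)} = \frac{145^{2}}{-80412011860} = 21025 \left(- \frac{1}{80412011860}\right) = - \frac{4205}{16082402372}$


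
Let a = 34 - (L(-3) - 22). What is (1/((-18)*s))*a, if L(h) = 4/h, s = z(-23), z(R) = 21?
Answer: -86/567 ≈ -0.15168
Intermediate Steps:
s = 21
a = 172/3 (a = 34 - (4/(-3) - 22) = 34 - (4*(-1/3) - 22) = 34 - (-4/3 - 22) = 34 - 1*(-70/3) = 34 + 70/3 = 172/3 ≈ 57.333)
(1/((-18)*s))*a = (1/(-18*21))*(172/3) = -1/18*1/21*(172/3) = -1/378*172/3 = -86/567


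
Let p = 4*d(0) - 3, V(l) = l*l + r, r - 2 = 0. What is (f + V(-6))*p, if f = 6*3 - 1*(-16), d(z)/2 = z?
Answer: -216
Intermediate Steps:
d(z) = 2*z
r = 2 (r = 2 + 0 = 2)
f = 34 (f = 18 + 16 = 34)
V(l) = 2 + l**2 (V(l) = l*l + 2 = l**2 + 2 = 2 + l**2)
p = -3 (p = 4*(2*0) - 3 = 4*0 - 3 = 0 - 3 = -3)
(f + V(-6))*p = (34 + (2 + (-6)**2))*(-3) = (34 + (2 + 36))*(-3) = (34 + 38)*(-3) = 72*(-3) = -216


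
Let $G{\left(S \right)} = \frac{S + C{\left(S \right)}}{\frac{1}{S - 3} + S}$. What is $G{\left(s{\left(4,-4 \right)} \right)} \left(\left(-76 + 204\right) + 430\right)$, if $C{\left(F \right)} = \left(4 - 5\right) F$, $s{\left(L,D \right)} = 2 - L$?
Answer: $0$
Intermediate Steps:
$C{\left(F \right)} = - F$
$G{\left(S \right)} = 0$ ($G{\left(S \right)} = \frac{S - S}{\frac{1}{S - 3} + S} = \frac{0}{\frac{1}{-3 + S} + S} = \frac{0}{S + \frac{1}{-3 + S}} = 0$)
$G{\left(s{\left(4,-4 \right)} \right)} \left(\left(-76 + 204\right) + 430\right) = 0 \left(\left(-76 + 204\right) + 430\right) = 0 \left(128 + 430\right) = 0 \cdot 558 = 0$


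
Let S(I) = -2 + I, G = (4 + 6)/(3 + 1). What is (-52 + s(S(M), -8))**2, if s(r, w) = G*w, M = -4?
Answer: 5184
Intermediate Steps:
G = 5/2 (G = 10/4 = 10*(1/4) = 5/2 ≈ 2.5000)
s(r, w) = 5*w/2
(-52 + s(S(M), -8))**2 = (-52 + (5/2)*(-8))**2 = (-52 - 20)**2 = (-72)**2 = 5184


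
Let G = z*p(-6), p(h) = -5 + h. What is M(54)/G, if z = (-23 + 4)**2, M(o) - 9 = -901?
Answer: 892/3971 ≈ 0.22463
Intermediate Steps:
M(o) = -892 (M(o) = 9 - 901 = -892)
z = 361 (z = (-19)**2 = 361)
G = -3971 (G = 361*(-5 - 6) = 361*(-11) = -3971)
M(54)/G = -892/(-3971) = -892*(-1/3971) = 892/3971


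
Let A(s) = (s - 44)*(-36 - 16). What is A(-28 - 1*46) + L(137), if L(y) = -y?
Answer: 5999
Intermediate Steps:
A(s) = 2288 - 52*s (A(s) = (-44 + s)*(-52) = 2288 - 52*s)
A(-28 - 1*46) + L(137) = (2288 - 52*(-28 - 1*46)) - 1*137 = (2288 - 52*(-28 - 46)) - 137 = (2288 - 52*(-74)) - 137 = (2288 + 3848) - 137 = 6136 - 137 = 5999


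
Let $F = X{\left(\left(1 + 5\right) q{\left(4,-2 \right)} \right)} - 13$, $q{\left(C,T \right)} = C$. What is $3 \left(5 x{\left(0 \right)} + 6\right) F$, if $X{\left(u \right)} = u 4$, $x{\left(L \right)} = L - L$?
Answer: $1494$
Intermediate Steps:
$x{\left(L \right)} = 0$
$X{\left(u \right)} = 4 u$
$F = 83$ ($F = 4 \left(1 + 5\right) 4 - 13 = 4 \cdot 6 \cdot 4 - 13 = 4 \cdot 24 - 13 = 96 - 13 = 83$)
$3 \left(5 x{\left(0 \right)} + 6\right) F = 3 \left(5 \cdot 0 + 6\right) 83 = 3 \left(0 + 6\right) 83 = 3 \cdot 6 \cdot 83 = 18 \cdot 83 = 1494$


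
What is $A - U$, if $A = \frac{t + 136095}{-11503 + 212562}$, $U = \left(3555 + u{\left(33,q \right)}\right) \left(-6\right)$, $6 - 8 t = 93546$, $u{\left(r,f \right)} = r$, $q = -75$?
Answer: $\frac{8657045109}{402118} \approx 21529.0$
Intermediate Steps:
$t = - \frac{23385}{2}$ ($t = \frac{3}{4} - \frac{46773}{4} = - \frac{23385}{2} \approx -11693.0$)
$U = -21528$ ($U = \left(3555 + 33\right) \left(-6\right) = 3588 \left(-6\right) = -21528$)
$A = \frac{248805}{402118}$ ($A = \frac{- \frac{23385}{2} + 136095}{-11503 + 212562} = \frac{248805}{2 \cdot 201059} = \frac{248805}{2} \cdot \frac{1}{201059} = \frac{248805}{402118} \approx 0.61874$)
$A - U = \frac{248805}{402118} - -21528 = \frac{248805}{402118} + 21528 = \frac{8657045109}{402118}$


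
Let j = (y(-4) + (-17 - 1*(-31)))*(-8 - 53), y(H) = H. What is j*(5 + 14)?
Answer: -11590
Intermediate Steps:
j = -610 (j = (-4 + (-17 - 1*(-31)))*(-8 - 53) = (-4 + (-17 + 31))*(-61) = (-4 + 14)*(-61) = 10*(-61) = -610)
j*(5 + 14) = -610*(5 + 14) = -610*19 = -11590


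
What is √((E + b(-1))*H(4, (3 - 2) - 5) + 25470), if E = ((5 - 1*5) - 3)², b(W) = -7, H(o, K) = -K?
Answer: √25478 ≈ 159.62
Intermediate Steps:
E = 9 (E = ((5 - 5) - 3)² = (0 - 3)² = (-3)² = 9)
√((E + b(-1))*H(4, (3 - 2) - 5) + 25470) = √((9 - 7)*(-((3 - 2) - 5)) + 25470) = √(2*(-(1 - 5)) + 25470) = √(2*(-1*(-4)) + 25470) = √(2*4 + 25470) = √(8 + 25470) = √25478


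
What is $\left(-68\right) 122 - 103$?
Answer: $-8399$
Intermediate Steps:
$\left(-68\right) 122 - 103 = -8296 - 103 = -8399$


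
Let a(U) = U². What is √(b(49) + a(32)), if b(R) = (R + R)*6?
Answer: 2*√403 ≈ 40.150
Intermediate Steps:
b(R) = 12*R (b(R) = (2*R)*6 = 12*R)
√(b(49) + a(32)) = √(12*49 + 32²) = √(588 + 1024) = √1612 = 2*√403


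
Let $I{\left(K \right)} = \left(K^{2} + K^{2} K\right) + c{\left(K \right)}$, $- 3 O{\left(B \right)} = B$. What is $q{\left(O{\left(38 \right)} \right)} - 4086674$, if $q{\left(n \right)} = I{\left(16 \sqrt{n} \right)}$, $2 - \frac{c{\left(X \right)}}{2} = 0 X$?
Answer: $- \frac{12269738}{3} - \frac{155648 i \sqrt{114}}{9} \approx -4.0899 \cdot 10^{6} - 1.8465 \cdot 10^{5} i$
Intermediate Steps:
$c{\left(X \right)} = 4$ ($c{\left(X \right)} = 4 - 2 \cdot 0 X = 4 - 0 = 4 + 0 = 4$)
$O{\left(B \right)} = - \frac{B}{3}$
$I{\left(K \right)} = 4 + K^{2} + K^{3}$ ($I{\left(K \right)} = \left(K^{2} + K^{2} K\right) + 4 = \left(K^{2} + K^{3}\right) + 4 = 4 + K^{2} + K^{3}$)
$q{\left(n \right)} = 4 + 256 n + 4096 n^{\frac{3}{2}}$ ($q{\left(n \right)} = 4 + \left(16 \sqrt{n}\right)^{2} + \left(16 \sqrt{n}\right)^{3} = 4 + 256 n + 4096 n^{\frac{3}{2}}$)
$q{\left(O{\left(38 \right)} \right)} - 4086674 = \left(4 + 256 \left(\left(- \frac{1}{3}\right) 38\right) + 4096 \left(\left(- \frac{1}{3}\right) 38\right)^{\frac{3}{2}}\right) - 4086674 = \left(4 + 256 \left(- \frac{38}{3}\right) + 4096 \left(- \frac{38}{3}\right)^{\frac{3}{2}}\right) - 4086674 = \left(4 - \frac{9728}{3} + 4096 \left(- \frac{38 i \sqrt{114}}{9}\right)\right) - 4086674 = \left(4 - \frac{9728}{3} - \frac{155648 i \sqrt{114}}{9}\right) - 4086674 = \left(- \frac{9716}{3} - \frac{155648 i \sqrt{114}}{9}\right) - 4086674 = - \frac{12269738}{3} - \frac{155648 i \sqrt{114}}{9}$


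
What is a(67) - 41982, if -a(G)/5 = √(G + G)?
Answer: -41982 - 5*√134 ≈ -42040.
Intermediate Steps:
a(G) = -5*√2*√G (a(G) = -5*√(G + G) = -5*√2*√G)
a(67) - 41982 = -5*√2*√67 - 41982 = -5*√134 - 41982 = -41982 - 5*√134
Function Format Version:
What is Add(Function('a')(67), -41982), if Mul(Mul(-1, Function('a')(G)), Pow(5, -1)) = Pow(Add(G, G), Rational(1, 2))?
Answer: Add(-41982, Mul(-5, Pow(134, Rational(1, 2)))) ≈ -42040.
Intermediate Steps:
Function('a')(G) = Mul(-5, Pow(2, Rational(1, 2)), Pow(G, Rational(1, 2))) (Function('a')(G) = Mul(-5, Pow(Add(G, G), Rational(1, 2))) = Mul(-5, Pow(Mul(2, G), Rational(1, 2))) = Mul(-5, Mul(Pow(2, Rational(1, 2)), Pow(G, Rational(1, 2)))) = Mul(-5, Pow(2, Rational(1, 2)), Pow(G, Rational(1, 2))))
Add(Function('a')(67), -41982) = Add(Mul(-5, Pow(2, Rational(1, 2)), Pow(67, Rational(1, 2))), -41982) = Add(Mul(-5, Pow(134, Rational(1, 2))), -41982) = Add(-41982, Mul(-5, Pow(134, Rational(1, 2))))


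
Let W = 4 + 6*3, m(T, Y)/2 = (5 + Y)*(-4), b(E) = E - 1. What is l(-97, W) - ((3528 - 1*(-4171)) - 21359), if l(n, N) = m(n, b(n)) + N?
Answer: 14426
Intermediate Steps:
b(E) = -1 + E
m(T, Y) = -40 - 8*Y (m(T, Y) = 2*((5 + Y)*(-4)) = 2*(-20 - 4*Y) = -40 - 8*Y)
W = 22 (W = 4 + 18 = 22)
l(n, N) = -32 + N - 8*n (l(n, N) = (-40 - 8*(-1 + n)) + N = (-40 + (8 - 8*n)) + N = (-32 - 8*n) + N = -32 + N - 8*n)
l(-97, W) - ((3528 - 1*(-4171)) - 21359) = (-32 + 22 - 8*(-97)) - ((3528 - 1*(-4171)) - 21359) = (-32 + 22 + 776) - ((3528 + 4171) - 21359) = 766 - (7699 - 21359) = 766 - 1*(-13660) = 766 + 13660 = 14426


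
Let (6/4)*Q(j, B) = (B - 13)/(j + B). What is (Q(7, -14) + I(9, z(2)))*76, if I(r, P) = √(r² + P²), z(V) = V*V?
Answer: 1368/7 + 76*√97 ≈ 943.94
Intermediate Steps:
Q(j, B) = 2*(-13 + B)/(3*(B + j)) (Q(j, B) = 2*((B - 13)/(j + B))/3 = 2*((-13 + B)/(B + j))/3 = 2*(-13 + B)/(3*(B + j)))
z(V) = V²
I(r, P) = √(P² + r²)
(Q(7, -14) + I(9, z(2)))*76 = (2*(-13 - 14)/(3*(-14 + 7)) + √((2²)² + 9²))*76 = ((⅔)*(-27)/(-7) + √(4² + 81))*76 = ((⅔)*(-⅐)*(-27) + √(16 + 81))*76 = (18/7 + √97)*76 = 1368/7 + 76*√97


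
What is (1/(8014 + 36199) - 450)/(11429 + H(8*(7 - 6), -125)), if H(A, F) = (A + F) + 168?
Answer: -19895849/507565240 ≈ -0.039199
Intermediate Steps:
H(A, F) = 168 + A + F
(1/(8014 + 36199) - 450)/(11429 + H(8*(7 - 6), -125)) = (1/(8014 + 36199) - 450)/(11429 + (168 + 8*(7 - 6) - 125)) = (1/44213 - 450)/(11429 + (168 + 8*1 - 125)) = (1/44213 - 450)/(11429 + (168 + 8 - 125)) = -19895849/(44213*(11429 + 51)) = -19895849/44213/11480 = -19895849/44213*1/11480 = -19895849/507565240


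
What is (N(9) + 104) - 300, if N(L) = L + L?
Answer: -178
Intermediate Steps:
N(L) = 2*L
(N(9) + 104) - 300 = (2*9 + 104) - 300 = (18 + 104) - 300 = 122 - 300 = -178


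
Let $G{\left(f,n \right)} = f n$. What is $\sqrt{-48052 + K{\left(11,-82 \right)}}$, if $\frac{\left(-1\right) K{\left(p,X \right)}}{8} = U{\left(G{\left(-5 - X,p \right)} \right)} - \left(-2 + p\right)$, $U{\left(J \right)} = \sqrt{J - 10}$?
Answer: $2 \sqrt{-11995 - 6 \sqrt{93}} \approx 219.57 i$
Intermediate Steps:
$U{\left(J \right)} = \sqrt{-10 + J}$
$K{\left(p,X \right)} = -16 - 8 \sqrt{-10 + p \left(-5 - X\right)} + 8 p$ ($K{\left(p,X \right)} = - 8 \left(\sqrt{-10 + \left(-5 - X\right) p} - \left(-2 + p\right)\right) = - 8 \left(\sqrt{-10 + p \left(-5 - X\right)} - \left(-2 + p\right)\right) = - 8 \left(2 + \sqrt{-10 + p \left(-5 - X\right)} - p\right) = -16 - 8 \sqrt{-10 + p \left(-5 - X\right)} + 8 p$)
$\sqrt{-48052 + K{\left(11,-82 \right)}} = \sqrt{-48052 - \left(-72 + 8 \sqrt{-10 - 11 \left(5 - 82\right)}\right)} = \sqrt{-48052 - \left(-72 + 8 \sqrt{-10 - 11 \left(-77\right)}\right)} = \sqrt{-48052 - \left(-72 + 8 \sqrt{-10 + 847}\right)} = \sqrt{-48052 - \left(-72 + 24 \sqrt{93}\right)} = \sqrt{-48052 + \left(72 - 24 \sqrt{93}\right)} = \sqrt{-47980 - 24 \sqrt{93}}$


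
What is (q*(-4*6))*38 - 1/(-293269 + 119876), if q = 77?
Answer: -12176350031/173393 ≈ -70224.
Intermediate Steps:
(q*(-4*6))*38 - 1/(-293269 + 119876) = (77*(-4*6))*38 - 1/(-293269 + 119876) = (77*(-24))*38 - 1/(-173393) = -1848*38 - 1*(-1/173393) = -70224 + 1/173393 = -12176350031/173393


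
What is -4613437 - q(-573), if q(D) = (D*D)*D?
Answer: 183519080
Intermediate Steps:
q(D) = D³ (q(D) = D²*D = D³)
-4613437 - q(-573) = -4613437 - 1*(-573)³ = -4613437 - 1*(-188132517) = -4613437 + 188132517 = 183519080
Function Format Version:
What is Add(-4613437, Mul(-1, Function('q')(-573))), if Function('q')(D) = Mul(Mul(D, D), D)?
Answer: 183519080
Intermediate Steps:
Function('q')(D) = Pow(D, 3) (Function('q')(D) = Mul(Pow(D, 2), D) = Pow(D, 3))
Add(-4613437, Mul(-1, Function('q')(-573))) = Add(-4613437, Mul(-1, Pow(-573, 3))) = Add(-4613437, Mul(-1, -188132517)) = Add(-4613437, 188132517) = 183519080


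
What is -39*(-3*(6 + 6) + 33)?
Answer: 117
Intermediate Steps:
-39*(-3*(6 + 6) + 33) = -39*(-3*12 + 33) = -39*(-36 + 33) = -39*(-3) = 117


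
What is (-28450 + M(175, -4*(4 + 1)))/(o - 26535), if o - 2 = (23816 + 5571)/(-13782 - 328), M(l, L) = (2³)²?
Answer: 44502940/41601113 ≈ 1.0698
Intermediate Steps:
M(l, L) = 64 (M(l, L) = 8² = 64)
o = -1167/14110 (o = 2 + (23816 + 5571)/(-13782 - 328) = 2 + 29387/(-14110) = 2 + 29387*(-1/14110) = 2 - 29387/14110 = -1167/14110 ≈ -0.082707)
(-28450 + M(175, -4*(4 + 1)))/(o - 26535) = (-28450 + 64)/(-1167/14110 - 26535) = -28386/(-374410017/14110) = -28386*(-14110/374410017) = 44502940/41601113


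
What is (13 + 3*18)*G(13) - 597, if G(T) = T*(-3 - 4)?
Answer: -6694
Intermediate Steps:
G(T) = -7*T (G(T) = T*(-7) = -7*T)
(13 + 3*18)*G(13) - 597 = (13 + 3*18)*(-7*13) - 597 = (13 + 54)*(-91) - 597 = 67*(-91) - 597 = -6097 - 597 = -6694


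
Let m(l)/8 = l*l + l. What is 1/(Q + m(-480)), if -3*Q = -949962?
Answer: 1/2156014 ≈ 4.6382e-7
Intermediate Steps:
m(l) = 8*l + 8*l**2 (m(l) = 8*(l*l + l) = 8*(l**2 + l) = 8*(l + l**2) = 8*l + 8*l**2)
Q = 316654 (Q = -1/3*(-949962) = 316654)
1/(Q + m(-480)) = 1/(316654 + 8*(-480)*(1 - 480)) = 1/(316654 + 8*(-480)*(-479)) = 1/(316654 + 1839360) = 1/2156014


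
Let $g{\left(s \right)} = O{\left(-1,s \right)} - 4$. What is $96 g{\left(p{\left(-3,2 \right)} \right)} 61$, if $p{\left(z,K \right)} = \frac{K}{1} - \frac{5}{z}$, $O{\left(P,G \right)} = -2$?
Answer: $-35136$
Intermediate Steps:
$p{\left(z,K \right)} = K - \frac{5}{z}$ ($p{\left(z,K \right)} = K 1 - \frac{5}{z} = K - \frac{5}{z}$)
$g{\left(s \right)} = -6$ ($g{\left(s \right)} = -2 - 4 = -6$)
$96 g{\left(p{\left(-3,2 \right)} \right)} 61 = 96 \left(-6\right) 61 = \left(-576\right) 61 = -35136$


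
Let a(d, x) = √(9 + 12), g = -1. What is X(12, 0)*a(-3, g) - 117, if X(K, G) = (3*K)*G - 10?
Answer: -117 - 10*√21 ≈ -162.83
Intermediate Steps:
a(d, x) = √21
X(K, G) = -10 + 3*G*K (X(K, G) = 3*G*K - 10 = -10 + 3*G*K)
X(12, 0)*a(-3, g) - 117 = (-10 + 3*0*12)*√21 - 117 = (-10 + 0)*√21 - 117 = -10*√21 - 117 = -117 - 10*√21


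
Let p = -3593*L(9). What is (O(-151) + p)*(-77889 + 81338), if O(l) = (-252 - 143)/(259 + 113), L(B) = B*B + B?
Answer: -414894126715/372 ≈ -1.1153e+9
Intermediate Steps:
L(B) = B + B² (L(B) = B² + B = B + B²)
p = -323370 (p = -32337*(1 + 9) = -32337*10 = -3593*90 = -323370)
O(l) = -395/372
(O(-151) + p)*(-77889 + 81338) = (-395/372 - 323370)*(-77889 + 81338) = -120294035/372*3449 = -414894126715/372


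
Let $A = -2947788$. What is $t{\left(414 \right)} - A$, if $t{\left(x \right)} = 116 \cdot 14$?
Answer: $2949412$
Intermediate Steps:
$t{\left(x \right)} = 1624$
$t{\left(414 \right)} - A = 1624 - -2947788 = 1624 + 2947788 = 2949412$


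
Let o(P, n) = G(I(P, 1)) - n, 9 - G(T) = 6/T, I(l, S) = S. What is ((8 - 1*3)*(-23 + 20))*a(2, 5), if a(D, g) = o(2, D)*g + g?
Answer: -150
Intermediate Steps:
G(T) = 9 - 6/T
o(P, n) = 3 - n (o(P, n) = (9 - 6/1) - n = (9 - 6*1) - n = (9 - 6) - n = 3 - n)
a(D, g) = g + g*(3 - D) (a(D, g) = (3 - D)*g + g = g*(3 - D) + g = g + g*(3 - D))
((8 - 1*3)*(-23 + 20))*a(2, 5) = ((8 - 1*3)*(-23 + 20))*(5*(4 - 1*2)) = ((8 - 3)*(-3))*(5*(4 - 2)) = (5*(-3))*(5*2) = -15*10 = -150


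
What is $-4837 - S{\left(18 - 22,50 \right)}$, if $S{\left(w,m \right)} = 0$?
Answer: $-4837$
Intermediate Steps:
$-4837 - S{\left(18 - 22,50 \right)} = -4837 - 0 = -4837 + 0 = -4837$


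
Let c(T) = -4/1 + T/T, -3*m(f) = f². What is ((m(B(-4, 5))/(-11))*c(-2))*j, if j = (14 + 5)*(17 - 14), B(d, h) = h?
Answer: -1425/11 ≈ -129.55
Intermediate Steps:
m(f) = -f²/3
c(T) = -3 (c(T) = -4*1 + 1 = -4 + 1 = -3)
j = 57 (j = 19*3 = 57)
((m(B(-4, 5))/(-11))*c(-2))*j = ((-⅓*5²/(-11))*(-3))*57 = ((-⅓*25*(-1/11))*(-3))*57 = (-25/3*(-1/11)*(-3))*57 = ((25/33)*(-3))*57 = -25/11*57 = -1425/11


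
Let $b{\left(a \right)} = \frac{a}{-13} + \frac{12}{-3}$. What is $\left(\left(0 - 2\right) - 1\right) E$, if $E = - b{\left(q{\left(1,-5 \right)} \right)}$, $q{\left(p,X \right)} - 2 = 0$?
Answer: $- \frac{162}{13} \approx -12.462$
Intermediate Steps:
$q{\left(p,X \right)} = 2$ ($q{\left(p,X \right)} = 2 + 0 = 2$)
$b{\left(a \right)} = -4 - \frac{a}{13}$ ($b{\left(a \right)} = a \left(- \frac{1}{13}\right) + 12 \left(- \frac{1}{3}\right) = - \frac{a}{13} - 4 = -4 - \frac{a}{13}$)
$E = \frac{54}{13}$ ($E = - (-4 - \frac{2}{13}) = \left(-1\right) \left(- \frac{54}{13}\right) = \frac{54}{13} \approx 4.1538$)
$\left(\left(0 - 2\right) - 1\right) E = \left(\left(0 - 2\right) - 1\right) \frac{54}{13} = \left(-2 - 1\right) \frac{54}{13} = \left(-3\right) \frac{54}{13} = - \frac{162}{13}$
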